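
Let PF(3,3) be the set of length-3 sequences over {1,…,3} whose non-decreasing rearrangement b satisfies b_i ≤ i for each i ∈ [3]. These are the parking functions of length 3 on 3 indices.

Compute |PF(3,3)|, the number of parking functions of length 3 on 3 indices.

16

|PF| = (3+1−3)·(3+1)^{3−1} = 1 · 16 = 16 [KW]
One tuple (1,3,1) → sorted (1,1,3): b_i ≤ i ∀i, a PF.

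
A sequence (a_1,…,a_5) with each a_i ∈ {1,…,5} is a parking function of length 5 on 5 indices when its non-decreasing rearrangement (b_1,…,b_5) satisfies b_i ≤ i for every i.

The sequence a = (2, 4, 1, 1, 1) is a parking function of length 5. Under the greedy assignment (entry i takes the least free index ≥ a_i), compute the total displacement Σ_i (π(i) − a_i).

Σπ = 15 ({1..5} each once); Σa = 2+4+1+1+1 = 9; disp = 15−9 = 6.

6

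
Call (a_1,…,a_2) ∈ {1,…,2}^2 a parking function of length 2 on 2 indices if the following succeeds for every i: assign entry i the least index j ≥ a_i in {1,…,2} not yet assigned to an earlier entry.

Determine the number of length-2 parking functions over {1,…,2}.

|PF(2,2)| = (2+1−2)·(2+1)^{2−1} = 1·3 = 3 (Konheim–Weiss)
Example (2,1) → sorted (1,2): b_i ≤ i ∀i, a PF.

3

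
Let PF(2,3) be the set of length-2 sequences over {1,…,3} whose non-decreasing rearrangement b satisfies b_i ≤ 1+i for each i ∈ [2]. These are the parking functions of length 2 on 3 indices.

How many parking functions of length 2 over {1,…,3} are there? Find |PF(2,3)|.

Count = (3−2+1)·(3+1)^(2−1) = 2×4 = 8 (Konheim–Weiss)
One tuple (1,2) → sorted (1,2): b_i ≤ 1+i ∀i, a PF.

8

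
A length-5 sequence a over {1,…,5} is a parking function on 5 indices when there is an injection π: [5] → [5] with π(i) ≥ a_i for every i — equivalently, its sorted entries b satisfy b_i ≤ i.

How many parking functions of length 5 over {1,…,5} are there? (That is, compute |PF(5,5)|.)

#PF = (5−5+1)·(5+1)^(5−1) = 1·1296 = 1296 (Pollak)
E.g. (2,1,1,5,1) → sorted (1,1,1,2,5): b_i ≤ i ∀i, a PF.

1296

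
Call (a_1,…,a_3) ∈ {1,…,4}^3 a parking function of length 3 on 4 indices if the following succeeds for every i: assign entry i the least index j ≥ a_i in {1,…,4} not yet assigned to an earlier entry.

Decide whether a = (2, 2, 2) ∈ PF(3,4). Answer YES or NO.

Sorted: b = (2, 2, 2).
  b_1=2 ≤ 2
  b_2=2 ≤ 3
  b_3=2 ≤ 4
All bounds hold ⇒ YES

YES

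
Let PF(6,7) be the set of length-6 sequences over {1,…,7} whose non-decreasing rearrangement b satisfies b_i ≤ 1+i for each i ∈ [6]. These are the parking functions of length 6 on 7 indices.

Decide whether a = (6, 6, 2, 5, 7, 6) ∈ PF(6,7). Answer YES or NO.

NO

Rearranged: b = (2, 5, 6, 6, 6, 7).
  b_1=2 ≤ 2
  b_2=5 > 3
  fails at i=2 ⇒ NO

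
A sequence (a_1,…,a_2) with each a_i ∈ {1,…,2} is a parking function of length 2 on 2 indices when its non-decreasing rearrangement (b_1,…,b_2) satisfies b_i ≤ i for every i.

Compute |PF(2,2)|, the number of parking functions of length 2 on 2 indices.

3

Count = 1·3^1 = 1 · 3 = 3 (Konheim–Weiss)
Example (2,1) → sorted (1,2): b_i ≤ i ∀i, a PF.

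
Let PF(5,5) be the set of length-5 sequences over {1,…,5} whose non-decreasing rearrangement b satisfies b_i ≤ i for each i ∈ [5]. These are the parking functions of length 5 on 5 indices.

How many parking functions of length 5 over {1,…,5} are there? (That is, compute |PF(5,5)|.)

1296

Count = (5+1−5)·(5+1)^{5−1} = 1·1296 = 1296 (Pollak)
E.g. (4,5,1,2,1) → sorted (1,1,2,4,5): b_i ≤ i ∀i, a PF.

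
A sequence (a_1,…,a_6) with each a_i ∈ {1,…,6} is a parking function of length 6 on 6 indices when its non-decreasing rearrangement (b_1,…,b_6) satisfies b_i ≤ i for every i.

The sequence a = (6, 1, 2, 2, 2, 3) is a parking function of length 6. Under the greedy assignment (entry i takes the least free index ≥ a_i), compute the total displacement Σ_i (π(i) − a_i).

5

Σπ(i) = 1+…+6 = 21; Σa = 6+1+2+2+2+3 = 16; disp = 21−16 = 5.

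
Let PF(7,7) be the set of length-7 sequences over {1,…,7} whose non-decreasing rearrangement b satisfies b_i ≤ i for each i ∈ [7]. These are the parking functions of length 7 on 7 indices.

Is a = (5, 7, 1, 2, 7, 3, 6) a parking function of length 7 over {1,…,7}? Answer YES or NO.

NO

Order a: b = (1, 2, 3, 5, 6, 7, 7).
  b_1=1 ≤ 1
  b_2=2 ≤ 2
  b_3=3 ≤ 3
  b_4=5 > 4
  fails at i=4 ⇒ NO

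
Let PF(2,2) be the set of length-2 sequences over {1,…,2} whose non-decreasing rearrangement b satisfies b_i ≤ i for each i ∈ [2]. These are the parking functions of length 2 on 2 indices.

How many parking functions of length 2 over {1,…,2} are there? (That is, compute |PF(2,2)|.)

|PF(2,2)| = 1·3^1 = 1 · 3 = 3 [KW]
Check (1,1) → sorted (1,1): b_i ≤ i ∀i, a PF.

3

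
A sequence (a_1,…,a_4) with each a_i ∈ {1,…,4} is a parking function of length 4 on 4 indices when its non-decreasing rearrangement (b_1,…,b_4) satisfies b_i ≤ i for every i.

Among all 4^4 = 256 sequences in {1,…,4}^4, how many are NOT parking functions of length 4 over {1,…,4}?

131

#PF = (4−4+1)·(4+1)^(4−1) = 1×125 = 125 [KW]
E.g. (4,4,1,1) → sorted (1,1,4,4): b_3=4>3, not a PF.
Total 256; non-PF = 256−125 = 131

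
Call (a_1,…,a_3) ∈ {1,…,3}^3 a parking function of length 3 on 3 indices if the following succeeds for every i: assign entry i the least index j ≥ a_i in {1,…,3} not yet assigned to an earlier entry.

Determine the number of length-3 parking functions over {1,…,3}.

#PF = (3−3+1)·(3+1)^(3−1) = 1·16 = 16
E.g. (1,2,2) → sorted (1,2,2): b_i ≤ i ∀i, a PF.

16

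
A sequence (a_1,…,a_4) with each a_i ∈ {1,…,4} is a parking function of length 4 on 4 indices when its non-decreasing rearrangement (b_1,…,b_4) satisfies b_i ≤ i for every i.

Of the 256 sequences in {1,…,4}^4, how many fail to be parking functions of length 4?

131

#PF = (5−4)·5^(4−1) = 1 · 125 = 125
E.g. (4,4,4,3) → sorted (3,4,4,4): b_1=3>1, not a PF.
So 256 − 125 = 131 fail.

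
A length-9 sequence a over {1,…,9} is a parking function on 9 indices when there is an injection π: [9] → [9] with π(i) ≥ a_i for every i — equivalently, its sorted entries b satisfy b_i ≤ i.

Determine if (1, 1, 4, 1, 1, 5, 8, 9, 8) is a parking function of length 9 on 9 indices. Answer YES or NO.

Rearranged: b = (1, 1, 1, 1, 4, 5, 8, 8, 9).
  b_1=1 ≤ 1
  b_2=1 ≤ 2
  b_3=1 ≤ 3
  b_4=1 ≤ 4
  b_5=4 ≤ 5
  b_6=5 ≤ 6
  b_7=8 > 7
  fails at i=7 ⇒ NO

NO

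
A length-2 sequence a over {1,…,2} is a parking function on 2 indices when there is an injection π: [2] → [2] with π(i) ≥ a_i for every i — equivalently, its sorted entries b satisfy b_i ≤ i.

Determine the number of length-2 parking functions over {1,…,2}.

3

|PF(2,2)| = (2+1−2)·(2+1)^{2−1} = 1·3 = 3 (Konheim–Weiss)
E.g. (2,1) → sorted (1,2): b_i ≤ i ∀i, a PF.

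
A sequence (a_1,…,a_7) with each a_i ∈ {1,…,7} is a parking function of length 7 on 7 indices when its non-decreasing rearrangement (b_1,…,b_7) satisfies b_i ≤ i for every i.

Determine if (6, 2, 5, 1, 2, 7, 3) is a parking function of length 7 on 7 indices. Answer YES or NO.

Sorted: b = (1, 2, 2, 3, 5, 6, 7).
  b_1=1 ≤ 1
  b_2=2 ≤ 2
  b_3=2 ≤ 3
  b_4=3 ≤ 4
  b_5=5 ≤ 5
  b_6=6 ≤ 6
  b_7=7 ≤ 7
All bounds hold ⇒ YES

YES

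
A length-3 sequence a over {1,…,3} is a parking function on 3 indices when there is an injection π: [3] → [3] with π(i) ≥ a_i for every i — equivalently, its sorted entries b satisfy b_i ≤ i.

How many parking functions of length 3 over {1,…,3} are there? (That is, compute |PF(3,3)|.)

|PF(3,3)| = (3+1−3)·(3+1)^{3−1} = 1·16 = 16 (Pollak)
Example (1,2,3) → sorted (1,2,3): b_i ≤ i ∀i, a PF.

16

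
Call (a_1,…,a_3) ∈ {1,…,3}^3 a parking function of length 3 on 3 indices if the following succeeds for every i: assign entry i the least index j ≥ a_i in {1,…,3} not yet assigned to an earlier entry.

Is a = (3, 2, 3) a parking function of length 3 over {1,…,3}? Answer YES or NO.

Rearranged: b = (2, 3, 3).
  b_1=2 > 1
  fails at i=1 ⇒ NO

NO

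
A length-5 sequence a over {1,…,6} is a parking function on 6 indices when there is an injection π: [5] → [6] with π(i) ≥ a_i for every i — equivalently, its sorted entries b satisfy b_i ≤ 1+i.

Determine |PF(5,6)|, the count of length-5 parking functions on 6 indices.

4802

Count = (7−5)·7^(5−1) = 2×2401 = 4802 (Pollak)
E.g. (5,3,1,4,6) → sorted (1,3,4,5,6): b_i ≤ 1+i ∀i, a PF.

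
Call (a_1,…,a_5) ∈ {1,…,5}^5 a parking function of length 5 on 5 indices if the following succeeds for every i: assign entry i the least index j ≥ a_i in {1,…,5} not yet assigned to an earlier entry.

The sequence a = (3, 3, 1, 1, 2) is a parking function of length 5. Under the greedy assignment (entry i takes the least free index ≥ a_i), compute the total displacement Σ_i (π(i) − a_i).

5

Σπ(i) = 1+…+5 = 15; Σa = 3+3+1+1+2 = 10; disp = 15−10 = 5.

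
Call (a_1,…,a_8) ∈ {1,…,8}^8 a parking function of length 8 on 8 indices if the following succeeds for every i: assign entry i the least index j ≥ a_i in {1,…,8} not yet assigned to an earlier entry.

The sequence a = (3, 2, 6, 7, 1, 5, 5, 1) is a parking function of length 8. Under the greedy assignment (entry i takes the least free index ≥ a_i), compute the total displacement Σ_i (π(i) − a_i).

6

Σπ = 36 ({1..8} each once); Σa = 3+2+6+7+1+5+5+1 = 30; disp = 36−30 = 6.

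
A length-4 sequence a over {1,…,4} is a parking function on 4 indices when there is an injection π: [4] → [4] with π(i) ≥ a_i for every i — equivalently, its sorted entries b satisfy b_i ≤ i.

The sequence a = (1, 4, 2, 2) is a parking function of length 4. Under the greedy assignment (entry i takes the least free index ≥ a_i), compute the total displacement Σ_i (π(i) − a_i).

1

Σπ = 4·5/2 = 10 (π permutes [4]); Σa = 1+4+2+2 = 9; disp = 10−9 = 1.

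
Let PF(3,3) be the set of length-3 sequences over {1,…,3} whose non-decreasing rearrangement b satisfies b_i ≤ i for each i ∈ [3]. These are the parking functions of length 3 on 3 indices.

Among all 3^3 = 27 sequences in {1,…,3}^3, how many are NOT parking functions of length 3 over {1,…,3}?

|PF| = (3−3+1)·(3+1)^(3−1) = 1 · 16 = 16 (Pollak)
Example (3,1,3) → sorted (1,3,3): b_2=3>2, not a PF.
Total 27; non-PF = 27−16 = 11

11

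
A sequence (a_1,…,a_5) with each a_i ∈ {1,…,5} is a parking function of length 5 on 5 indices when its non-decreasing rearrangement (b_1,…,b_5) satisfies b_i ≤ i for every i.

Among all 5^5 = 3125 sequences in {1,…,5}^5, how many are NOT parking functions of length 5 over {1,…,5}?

1829

#PF = 1·6^4 = 1×1296 = 1296 (Konheim–Weiss)
E.g. (2,3,3,5,2) → sorted (2,2,3,3,5): b_1=2>1, not a PF.
Total 3125; non-PF = 3125−1296 = 1829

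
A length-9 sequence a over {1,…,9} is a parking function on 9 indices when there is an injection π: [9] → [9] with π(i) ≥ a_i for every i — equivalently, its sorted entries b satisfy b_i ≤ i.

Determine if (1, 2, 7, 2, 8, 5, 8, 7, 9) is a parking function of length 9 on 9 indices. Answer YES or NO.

NO

Order a: b = (1, 2, 2, 5, 7, 7, 8, 8, 9).
  b_1=1 ≤ 1
  b_2=2 ≤ 2
  b_3=2 ≤ 3
  b_4=5 > 4
  fails at i=4 ⇒ NO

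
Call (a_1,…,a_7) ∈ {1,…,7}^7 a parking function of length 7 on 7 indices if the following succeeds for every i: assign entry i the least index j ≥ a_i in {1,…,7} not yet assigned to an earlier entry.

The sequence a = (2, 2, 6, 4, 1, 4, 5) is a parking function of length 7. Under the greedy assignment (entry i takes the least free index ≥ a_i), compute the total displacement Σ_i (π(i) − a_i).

Σπ = 7·8/2 = 28 (π permutes [7]); Σa = 2+2+6+4+1+4+5 = 24; disp = 28−24 = 4.

4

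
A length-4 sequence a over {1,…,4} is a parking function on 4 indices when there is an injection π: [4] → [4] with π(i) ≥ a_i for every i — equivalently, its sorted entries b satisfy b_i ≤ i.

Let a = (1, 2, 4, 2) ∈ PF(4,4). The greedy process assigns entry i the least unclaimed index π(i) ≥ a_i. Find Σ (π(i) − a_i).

1

Σπ = 4·5/2 = 10 (π permutes [4]); Σa = 1+2+4+2 = 9; disp = 10−9 = 1.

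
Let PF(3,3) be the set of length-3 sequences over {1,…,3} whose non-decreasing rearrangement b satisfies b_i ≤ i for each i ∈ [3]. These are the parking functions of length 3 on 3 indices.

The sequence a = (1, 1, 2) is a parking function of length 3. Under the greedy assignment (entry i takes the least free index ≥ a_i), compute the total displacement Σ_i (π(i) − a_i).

2

Σπ = 3·4/2 = 6 (π permutes [3]); Σa = 1+1+2 = 4; disp = 6−4 = 2.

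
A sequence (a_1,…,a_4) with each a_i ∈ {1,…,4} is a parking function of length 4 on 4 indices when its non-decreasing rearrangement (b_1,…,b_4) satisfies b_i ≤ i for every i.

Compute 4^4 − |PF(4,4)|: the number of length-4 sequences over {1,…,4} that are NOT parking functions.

131

#PF = (4−4+1)·(4+1)^(4−1) = 1×125 = 125
One tuple (1,3,3,3) → sorted (1,3,3,3): b_2=3>2, not a PF.
Total 256; non-PF = 256−125 = 131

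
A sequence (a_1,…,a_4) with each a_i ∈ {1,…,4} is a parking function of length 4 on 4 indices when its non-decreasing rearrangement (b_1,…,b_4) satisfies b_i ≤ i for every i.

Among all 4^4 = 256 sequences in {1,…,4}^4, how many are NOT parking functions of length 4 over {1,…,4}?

|PF(4,4)| = (4−4+1)·(4+1)^(4−1) = 1·125 = 125 (Pollak)
One tuple (4,3,4,1) → sorted (1,3,4,4): b_2=3>2, not a PF.
Total 256; non-PF = 256−125 = 131

131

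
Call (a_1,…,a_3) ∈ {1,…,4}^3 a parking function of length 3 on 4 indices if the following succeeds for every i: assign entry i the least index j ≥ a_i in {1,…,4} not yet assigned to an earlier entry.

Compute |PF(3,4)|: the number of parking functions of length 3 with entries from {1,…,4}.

|PF(3,4)| = (4+1−3)·(4+1)^{3−1} = 2·25 = 50 (Konheim–Weiss)
Example (4,3,1) → sorted (1,3,4): b_i ≤ 1+i ∀i, a PF.

50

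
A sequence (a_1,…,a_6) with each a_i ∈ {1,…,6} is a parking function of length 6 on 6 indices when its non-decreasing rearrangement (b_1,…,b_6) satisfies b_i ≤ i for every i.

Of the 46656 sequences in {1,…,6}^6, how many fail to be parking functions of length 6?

|PF(6,6)| = (6−6+1)·(6+1)^(6−1) = 1·16807 = 16807 [KW]
E.g. (3,1,6,6,1,3) → sorted (1,1,3,3,6,6): b_5=6>5, not a PF.
6^6 − 16807 = 46656 − 16807 = 29849

29849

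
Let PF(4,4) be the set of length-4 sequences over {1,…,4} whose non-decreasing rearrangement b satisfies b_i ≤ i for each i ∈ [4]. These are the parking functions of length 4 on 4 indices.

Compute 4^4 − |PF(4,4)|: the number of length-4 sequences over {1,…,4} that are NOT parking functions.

#PF = 1·5^3 = 1×125 = 125 (Konheim–Weiss)
One tuple (2,2,4,4) → sorted (2,2,4,4): b_1=2>1, not a PF.
4^4 − 125 = 256 − 125 = 131

131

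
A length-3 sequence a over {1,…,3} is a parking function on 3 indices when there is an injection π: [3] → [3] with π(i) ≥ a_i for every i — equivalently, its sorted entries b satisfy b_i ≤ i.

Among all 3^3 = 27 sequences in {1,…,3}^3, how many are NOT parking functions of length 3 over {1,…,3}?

#PF = (4−3)·4^(3−1) = 1×16 = 16
E.g. (3,2,3) → sorted (2,3,3): b_1=2>1, not a PF.
3^3 − 16 = 27 − 16 = 11

11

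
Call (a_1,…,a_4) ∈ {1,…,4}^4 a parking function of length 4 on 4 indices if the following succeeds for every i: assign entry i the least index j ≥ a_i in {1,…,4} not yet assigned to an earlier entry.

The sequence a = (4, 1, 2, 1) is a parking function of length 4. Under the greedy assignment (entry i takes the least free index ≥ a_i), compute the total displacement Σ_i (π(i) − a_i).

2

Σπ = 4·5/2 = 10 (π permutes [4]); Σa = 4+1+2+1 = 8; disp = 10−8 = 2.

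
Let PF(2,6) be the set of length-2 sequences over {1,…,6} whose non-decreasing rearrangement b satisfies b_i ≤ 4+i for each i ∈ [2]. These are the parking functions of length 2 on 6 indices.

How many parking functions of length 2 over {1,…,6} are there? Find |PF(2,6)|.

35

#PF = (7−2)·7^(2−1) = 5 · 7 = 35 (Konheim–Weiss)
E.g. (3,4) → sorted (3,4): b_i ≤ 4+i ∀i, a PF.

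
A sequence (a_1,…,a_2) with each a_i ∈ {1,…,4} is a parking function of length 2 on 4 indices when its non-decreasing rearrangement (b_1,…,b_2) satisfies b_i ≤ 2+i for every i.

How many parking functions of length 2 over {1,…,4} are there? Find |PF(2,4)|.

#PF = 3·5^1 = 3×5 = 15 (Konheim–Weiss)
Example (2,2) → sorted (2,2): b_i ≤ 2+i ∀i, a PF.

15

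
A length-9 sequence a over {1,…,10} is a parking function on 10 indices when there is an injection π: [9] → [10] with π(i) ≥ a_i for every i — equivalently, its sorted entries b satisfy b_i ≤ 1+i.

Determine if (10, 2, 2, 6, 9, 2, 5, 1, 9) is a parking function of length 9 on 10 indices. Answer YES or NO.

NO

Order a: b = (1, 2, 2, 2, 5, 6, 9, 9, 10).
  b_1=1 ≤ 2
  b_2=2 ≤ 3
  b_3=2 ≤ 4
  b_4=2 ≤ 5
  b_5=5 ≤ 6
  b_6=6 ≤ 7
  b_7=9 > 8
  fails at i=7 ⇒ NO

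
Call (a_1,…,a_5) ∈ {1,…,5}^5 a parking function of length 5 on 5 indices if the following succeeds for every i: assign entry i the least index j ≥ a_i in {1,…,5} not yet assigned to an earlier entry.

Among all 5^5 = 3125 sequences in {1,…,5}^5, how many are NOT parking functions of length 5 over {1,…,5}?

1829

#PF = (6−5)·6^(5−1) = 1×1296 = 1296 (Konheim–Weiss)
Check (2,5,5,2,5) → sorted (2,2,5,5,5): b_1=2>1, not a PF.
So 3125 − 1296 = 1829 fail.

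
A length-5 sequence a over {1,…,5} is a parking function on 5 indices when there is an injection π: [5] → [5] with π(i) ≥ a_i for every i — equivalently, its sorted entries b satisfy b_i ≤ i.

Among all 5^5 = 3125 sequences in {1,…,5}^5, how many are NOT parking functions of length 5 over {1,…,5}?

1829

|PF| = (5+1−5)·(5+1)^{5−1} = 1 · 1296 = 1296 (Pollak)
Example (3,4,1,4,4) → sorted (1,3,4,4,4): b_2=3>2, not a PF.
So 3125 − 1296 = 1829 fail.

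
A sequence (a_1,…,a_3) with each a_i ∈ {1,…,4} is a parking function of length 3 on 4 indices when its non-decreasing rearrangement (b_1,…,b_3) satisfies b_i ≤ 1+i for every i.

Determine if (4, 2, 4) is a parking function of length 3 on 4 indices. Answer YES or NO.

Order a: b = (2, 4, 4).
  b_1=2 ≤ 2
  b_2=4 > 3
  fails at i=2 ⇒ NO

NO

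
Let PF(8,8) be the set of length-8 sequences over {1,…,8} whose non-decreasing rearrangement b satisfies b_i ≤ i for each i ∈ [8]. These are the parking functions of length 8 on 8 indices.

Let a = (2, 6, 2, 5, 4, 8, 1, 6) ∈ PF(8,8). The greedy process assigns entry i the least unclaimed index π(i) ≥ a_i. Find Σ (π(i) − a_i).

2

Σπ = 36 ({1..8} each once); Σa = 2+6+2+5+4+8+1+6 = 34; disp = 36−34 = 2.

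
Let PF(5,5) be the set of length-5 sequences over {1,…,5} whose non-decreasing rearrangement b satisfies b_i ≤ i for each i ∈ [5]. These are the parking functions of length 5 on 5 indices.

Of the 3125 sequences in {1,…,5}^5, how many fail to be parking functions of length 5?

1829

|PF(5,5)| = 1·6^4 = 1×1296 = 1296 (Konheim–Weiss)
Example (5,5,5,1,5) → sorted (1,5,5,5,5): b_2=5>2, not a PF.
So 3125 − 1296 = 1829 fail.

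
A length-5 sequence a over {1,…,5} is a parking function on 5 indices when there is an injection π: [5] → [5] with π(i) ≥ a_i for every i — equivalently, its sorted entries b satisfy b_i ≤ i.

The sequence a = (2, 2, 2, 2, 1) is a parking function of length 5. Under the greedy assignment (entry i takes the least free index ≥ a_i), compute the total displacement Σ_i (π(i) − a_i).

Σπ = 5·6/2 = 15 (π permutes [5]); Σa = 2+2+2+2+1 = 9; disp = 15−9 = 6.

6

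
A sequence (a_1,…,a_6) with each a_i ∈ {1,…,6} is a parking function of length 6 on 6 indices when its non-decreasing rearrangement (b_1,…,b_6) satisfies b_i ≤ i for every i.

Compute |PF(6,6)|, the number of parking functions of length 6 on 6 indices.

16807

#PF = (6−6+1)·(6+1)^(6−1) = 1×16807 = 16807
Example (2,3,3,5,1,6) → sorted (1,2,3,3,5,6): b_i ≤ i ∀i, a PF.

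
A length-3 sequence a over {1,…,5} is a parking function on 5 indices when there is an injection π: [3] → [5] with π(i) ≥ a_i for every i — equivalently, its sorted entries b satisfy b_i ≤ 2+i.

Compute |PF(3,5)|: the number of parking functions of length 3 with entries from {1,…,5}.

108

Count = 3·6^2 = 3·36 = 108
One tuple (3,3,4) → sorted (3,3,4): b_i ≤ 2+i ∀i, a PF.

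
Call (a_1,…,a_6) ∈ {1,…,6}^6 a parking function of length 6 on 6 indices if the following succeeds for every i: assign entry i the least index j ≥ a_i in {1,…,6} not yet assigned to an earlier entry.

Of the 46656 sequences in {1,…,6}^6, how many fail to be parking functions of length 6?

29849

|PF| = (7−6)·7^(6−1) = 1·16807 = 16807 [KW]
One tuple (5,2,3,5,4,5) → sorted (2,3,4,5,5,5): b_1=2>1, not a PF.
So 46656 − 16807 = 29849 fail.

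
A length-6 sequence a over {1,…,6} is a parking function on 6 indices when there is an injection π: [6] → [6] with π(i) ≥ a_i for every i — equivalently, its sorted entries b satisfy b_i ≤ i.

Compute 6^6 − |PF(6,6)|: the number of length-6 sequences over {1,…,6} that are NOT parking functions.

29849

|PF| = (7−6)·7^(6−1) = 1×16807 = 16807 [KW]
Check (4,6,1,3,6,4) → sorted (1,3,4,4,6,6): b_2=3>2, not a PF.
6^6 − 16807 = 46656 − 16807 = 29849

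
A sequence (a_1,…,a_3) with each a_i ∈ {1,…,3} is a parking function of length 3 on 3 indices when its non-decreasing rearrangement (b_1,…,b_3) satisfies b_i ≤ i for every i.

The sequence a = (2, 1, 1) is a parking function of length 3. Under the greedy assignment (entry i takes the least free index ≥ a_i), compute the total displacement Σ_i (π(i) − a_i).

Σπ(i) = 1+…+3 = 6; Σa = 2+1+1 = 4; disp = 6−4 = 2.

2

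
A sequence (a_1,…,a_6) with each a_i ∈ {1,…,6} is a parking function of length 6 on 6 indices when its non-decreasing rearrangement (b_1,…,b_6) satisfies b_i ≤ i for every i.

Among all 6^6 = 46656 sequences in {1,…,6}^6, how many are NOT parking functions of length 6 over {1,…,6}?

|PF| = 1·7^5 = 1 · 16807 = 16807 (Pollak)
One tuple (4,5,1,5,6,4) → sorted (1,4,4,5,5,6): b_2=4>2, not a PF.
Total 46656; non-PF = 46656−16807 = 29849

29849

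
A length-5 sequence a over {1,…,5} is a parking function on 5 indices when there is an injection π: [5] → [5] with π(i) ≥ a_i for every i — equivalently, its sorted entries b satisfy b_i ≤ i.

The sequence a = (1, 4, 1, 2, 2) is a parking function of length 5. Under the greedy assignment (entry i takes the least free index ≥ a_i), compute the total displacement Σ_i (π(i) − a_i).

Σπ = 5·6/2 = 15 (π permutes [5]); Σa = 1+4+1+2+2 = 10; disp = 15−10 = 5.

5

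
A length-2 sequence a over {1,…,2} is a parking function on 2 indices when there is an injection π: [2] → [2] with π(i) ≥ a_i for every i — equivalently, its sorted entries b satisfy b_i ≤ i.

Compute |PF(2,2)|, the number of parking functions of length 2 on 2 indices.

Count = 1·3^1 = 1×3 = 3 [KW]
Check (2,1) → sorted (1,2): b_i ≤ i ∀i, a PF.

3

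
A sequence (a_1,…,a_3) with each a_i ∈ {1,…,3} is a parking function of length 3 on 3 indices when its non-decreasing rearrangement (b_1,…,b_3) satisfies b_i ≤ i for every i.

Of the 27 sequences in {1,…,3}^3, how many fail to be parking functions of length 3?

11

|PF| = (3+1−3)·(3+1)^{3−1} = 1×16 = 16 [KW]
One tuple (3,1,3) → sorted (1,3,3): b_2=3>2, not a PF.
3^3 − 16 = 27 − 16 = 11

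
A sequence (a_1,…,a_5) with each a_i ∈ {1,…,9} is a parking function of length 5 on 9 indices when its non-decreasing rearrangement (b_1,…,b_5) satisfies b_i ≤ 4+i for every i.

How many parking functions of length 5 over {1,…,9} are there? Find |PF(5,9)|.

50000

Count = 5·10^4 = 5 · 10000 = 50000 [KW]
Example (3,6,6,1,2) → sorted (1,2,3,6,6): b_i ≤ 4+i ∀i, a PF.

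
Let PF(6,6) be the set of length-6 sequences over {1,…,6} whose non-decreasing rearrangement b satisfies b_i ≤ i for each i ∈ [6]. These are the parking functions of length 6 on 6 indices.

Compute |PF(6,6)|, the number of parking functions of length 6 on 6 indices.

16807

|PF(6,6)| = 1·7^5 = 1 · 16807 = 16807 [KW]
One tuple (1,1,5,3,2,1) → sorted (1,1,1,2,3,5): b_i ≤ i ∀i, a PF.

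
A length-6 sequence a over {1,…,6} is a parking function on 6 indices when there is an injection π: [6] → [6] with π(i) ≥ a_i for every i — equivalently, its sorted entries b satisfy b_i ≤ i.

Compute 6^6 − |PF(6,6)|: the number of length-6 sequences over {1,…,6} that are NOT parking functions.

29849

Count = (6+1−6)·(6+1)^{6−1} = 1·16807 = 16807
Check (3,3,3,2,3,3) → sorted (2,3,3,3,3,3): b_1=2>1, not a PF.
Total 46656; non-PF = 46656−16807 = 29849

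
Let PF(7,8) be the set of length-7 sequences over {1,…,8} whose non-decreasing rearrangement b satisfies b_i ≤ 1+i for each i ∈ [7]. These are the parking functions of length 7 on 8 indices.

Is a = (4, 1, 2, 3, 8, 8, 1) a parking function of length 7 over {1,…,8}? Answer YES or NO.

Order a: b = (1, 1, 2, 3, 4, 8, 8).
  b_1=1 ≤ 2
  b_2=1 ≤ 3
  b_3=2 ≤ 4
  b_4=3 ≤ 5
  b_5=4 ≤ 6
  b_6=8 > 7
  fails at i=6 ⇒ NO

NO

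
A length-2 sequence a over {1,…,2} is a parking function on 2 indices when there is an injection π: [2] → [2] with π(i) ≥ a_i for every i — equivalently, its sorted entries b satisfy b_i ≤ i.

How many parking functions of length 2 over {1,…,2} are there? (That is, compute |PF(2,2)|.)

3

|PF(2,2)| = (3−2)·3^(2−1) = 1·3 = 3 (Konheim–Weiss)
Example (1,2) → sorted (1,2): b_i ≤ i ∀i, a PF.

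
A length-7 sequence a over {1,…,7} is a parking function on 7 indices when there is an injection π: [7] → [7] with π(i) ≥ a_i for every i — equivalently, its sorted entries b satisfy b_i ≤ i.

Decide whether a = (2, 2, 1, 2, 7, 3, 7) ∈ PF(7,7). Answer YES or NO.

Rearranged: b = (1, 2, 2, 2, 3, 7, 7).
  b_1=1 ≤ 1
  b_2=2 ≤ 2
  b_3=2 ≤ 3
  b_4=2 ≤ 4
  b_5=3 ≤ 5
  b_6=7 > 6
  fails at i=6 ⇒ NO

NO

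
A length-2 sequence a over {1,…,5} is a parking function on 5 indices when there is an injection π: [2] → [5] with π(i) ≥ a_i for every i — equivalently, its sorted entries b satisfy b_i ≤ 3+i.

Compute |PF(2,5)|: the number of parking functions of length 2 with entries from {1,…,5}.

|PF(2,5)| = (5−2+1)·(5+1)^(2−1) = 4·6 = 24 (Pollak)
One tuple (4,2) → sorted (2,4): b_i ≤ 3+i ∀i, a PF.

24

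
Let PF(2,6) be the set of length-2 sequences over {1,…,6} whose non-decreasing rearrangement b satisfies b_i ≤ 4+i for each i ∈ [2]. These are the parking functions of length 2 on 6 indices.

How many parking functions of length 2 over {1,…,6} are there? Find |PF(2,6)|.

Count = (6+1−2)·(6+1)^{2−1} = 5·7 = 35 (Pollak)
One tuple (5,2) → sorted (2,5): b_i ≤ 4+i ∀i, a PF.

35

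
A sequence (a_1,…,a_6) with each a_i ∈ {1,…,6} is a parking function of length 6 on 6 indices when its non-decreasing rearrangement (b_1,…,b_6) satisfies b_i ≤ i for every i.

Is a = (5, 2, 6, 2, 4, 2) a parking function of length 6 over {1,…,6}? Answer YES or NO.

NO

Rearranged: b = (2, 2, 2, 4, 5, 6).
  b_1=2 > 1
  fails at i=1 ⇒ NO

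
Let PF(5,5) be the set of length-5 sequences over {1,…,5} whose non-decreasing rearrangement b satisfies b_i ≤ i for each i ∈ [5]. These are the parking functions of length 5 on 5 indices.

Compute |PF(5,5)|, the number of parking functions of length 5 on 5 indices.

Count = (5+1−5)·(5+1)^{5−1} = 1 · 1296 = 1296 (Konheim–Weiss)
One tuple (4,2,3,1,5) → sorted (1,2,3,4,5): b_i ≤ i ∀i, a PF.

1296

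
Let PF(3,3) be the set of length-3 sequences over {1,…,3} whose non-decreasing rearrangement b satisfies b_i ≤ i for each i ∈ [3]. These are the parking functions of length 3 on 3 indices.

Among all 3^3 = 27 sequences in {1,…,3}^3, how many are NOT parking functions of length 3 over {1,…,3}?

11

|PF(3,3)| = (4−3)·4^(3−1) = 1·16 = 16
E.g. (3,3,3) → sorted (3,3,3): b_1=3>1, not a PF.
So 27 − 16 = 11 fail.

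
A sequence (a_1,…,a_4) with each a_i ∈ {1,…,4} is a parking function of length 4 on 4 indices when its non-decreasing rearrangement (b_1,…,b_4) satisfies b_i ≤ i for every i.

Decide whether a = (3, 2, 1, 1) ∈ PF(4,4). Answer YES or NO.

YES

Rearranged: b = (1, 1, 2, 3).
  b_1=1 ≤ 1
  b_2=1 ≤ 2
  b_3=2 ≤ 3
  b_4=3 ≤ 4
All bounds hold ⇒ YES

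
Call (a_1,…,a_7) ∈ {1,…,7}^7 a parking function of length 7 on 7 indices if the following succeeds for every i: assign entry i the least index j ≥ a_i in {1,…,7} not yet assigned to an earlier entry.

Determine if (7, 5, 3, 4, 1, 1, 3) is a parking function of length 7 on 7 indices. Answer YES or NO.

YES

Rearranged: b = (1, 1, 3, 3, 4, 5, 7).
  b_1=1 ≤ 1
  b_2=1 ≤ 2
  b_3=3 ≤ 3
  b_4=3 ≤ 4
  b_5=4 ≤ 5
  b_6=5 ≤ 6
  b_7=7 ≤ 7
All bounds hold ⇒ YES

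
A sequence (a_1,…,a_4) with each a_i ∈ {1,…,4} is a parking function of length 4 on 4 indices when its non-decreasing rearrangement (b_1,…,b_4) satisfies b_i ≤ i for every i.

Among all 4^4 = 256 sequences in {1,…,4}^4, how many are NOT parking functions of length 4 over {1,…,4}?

131

|PF(4,4)| = (5−4)·5^(4−1) = 1×125 = 125
E.g. (4,4,3,4) → sorted (3,4,4,4): b_1=3>1, not a PF.
4^4 − 125 = 256 − 125 = 131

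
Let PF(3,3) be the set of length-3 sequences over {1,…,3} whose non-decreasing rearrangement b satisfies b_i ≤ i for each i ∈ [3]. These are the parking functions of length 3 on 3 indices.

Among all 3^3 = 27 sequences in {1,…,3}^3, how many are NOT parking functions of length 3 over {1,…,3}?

Count = (3−3+1)·(3+1)^(3−1) = 1·16 = 16
E.g. (2,3,3) → sorted (2,3,3): b_1=2>1, not a PF.
Total 27; non-PF = 27−16 = 11

11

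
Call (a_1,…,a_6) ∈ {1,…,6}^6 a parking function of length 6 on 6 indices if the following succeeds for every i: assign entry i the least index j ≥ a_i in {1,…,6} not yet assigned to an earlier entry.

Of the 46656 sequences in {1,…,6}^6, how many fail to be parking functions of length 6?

#PF = (7−6)·7^(6−1) = 1·16807 = 16807 [KW]
Check (4,4,1,6,3,4) → sorted (1,3,4,4,4,6): b_2=3>2, not a PF.
6^6 − 16807 = 46656 − 16807 = 29849

29849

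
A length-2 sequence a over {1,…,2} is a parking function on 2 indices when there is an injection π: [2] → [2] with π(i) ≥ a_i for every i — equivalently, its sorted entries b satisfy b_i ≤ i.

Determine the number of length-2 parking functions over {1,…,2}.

|PF| = (2−2+1)·(2+1)^(2−1) = 1×3 = 3
One tuple (1,1) → sorted (1,1): b_i ≤ i ∀i, a PF.

3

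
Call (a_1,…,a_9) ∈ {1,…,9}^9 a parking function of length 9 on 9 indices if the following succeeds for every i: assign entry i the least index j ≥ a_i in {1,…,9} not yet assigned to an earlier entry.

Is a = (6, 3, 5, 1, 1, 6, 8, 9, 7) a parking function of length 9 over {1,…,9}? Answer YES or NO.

Order a: b = (1, 1, 3, 5, 6, 6, 7, 8, 9).
  b_1=1 ≤ 1
  b_2=1 ≤ 2
  b_3=3 ≤ 3
  b_4=5 > 4
  fails at i=4 ⇒ NO

NO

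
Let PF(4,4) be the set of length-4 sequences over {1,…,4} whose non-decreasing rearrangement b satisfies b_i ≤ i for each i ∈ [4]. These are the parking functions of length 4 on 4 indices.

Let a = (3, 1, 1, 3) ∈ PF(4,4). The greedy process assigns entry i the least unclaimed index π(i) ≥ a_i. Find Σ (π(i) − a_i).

Σπ = 4·5/2 = 10 (π permutes [4]); Σa = 3+1+1+3 = 8; disp = 10−8 = 2.

2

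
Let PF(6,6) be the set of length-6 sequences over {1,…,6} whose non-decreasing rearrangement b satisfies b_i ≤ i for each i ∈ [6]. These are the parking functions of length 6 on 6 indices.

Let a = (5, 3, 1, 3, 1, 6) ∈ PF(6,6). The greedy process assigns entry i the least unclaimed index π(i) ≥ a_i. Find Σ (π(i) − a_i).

2

Σπ = 6·7/2 = 21 (π permutes [6]); Σa = 5+3+1+3+1+6 = 19; disp = 21−19 = 2.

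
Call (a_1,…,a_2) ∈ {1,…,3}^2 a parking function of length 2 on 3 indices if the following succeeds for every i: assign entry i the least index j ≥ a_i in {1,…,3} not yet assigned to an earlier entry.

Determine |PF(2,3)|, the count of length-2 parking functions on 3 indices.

8

Count = (3+1−2)·(3+1)^{2−1} = 2 · 4 = 8 (Konheim–Weiss)
Check (2,3) → sorted (2,3): b_i ≤ 1+i ∀i, a PF.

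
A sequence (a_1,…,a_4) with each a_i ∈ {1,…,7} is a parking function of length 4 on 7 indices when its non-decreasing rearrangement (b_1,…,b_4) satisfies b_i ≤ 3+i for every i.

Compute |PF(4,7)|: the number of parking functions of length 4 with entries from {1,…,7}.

2048

#PF = (8−4)·8^(4−1) = 4×512 = 2048 (Konheim–Weiss)
Example (6,5,7,1) → sorted (1,5,6,7): b_i ≤ 3+i ∀i, a PF.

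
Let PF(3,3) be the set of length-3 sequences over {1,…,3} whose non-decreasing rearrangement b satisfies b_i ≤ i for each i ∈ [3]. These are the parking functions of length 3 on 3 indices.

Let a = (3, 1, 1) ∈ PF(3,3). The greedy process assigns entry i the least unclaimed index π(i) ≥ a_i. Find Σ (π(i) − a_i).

1

Σπ = 6 ({1..3} each once); Σa = 3+1+1 = 5; disp = 6−5 = 1.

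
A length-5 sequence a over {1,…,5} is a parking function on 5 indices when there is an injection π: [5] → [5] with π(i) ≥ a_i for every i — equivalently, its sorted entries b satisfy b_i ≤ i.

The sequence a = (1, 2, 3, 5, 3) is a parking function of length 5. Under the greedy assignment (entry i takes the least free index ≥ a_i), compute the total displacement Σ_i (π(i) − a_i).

1

Σπ(i) = 1+…+5 = 15; Σa = 1+2+3+5+3 = 14; disp = 15−14 = 1.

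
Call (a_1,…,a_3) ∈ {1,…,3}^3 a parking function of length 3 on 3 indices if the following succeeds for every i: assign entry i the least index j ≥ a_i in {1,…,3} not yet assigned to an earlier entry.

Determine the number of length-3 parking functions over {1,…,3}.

|PF| = (3+1−3)·(3+1)^{3−1} = 1·16 = 16 (Pollak)
E.g. (3,2,1) → sorted (1,2,3): b_i ≤ i ∀i, a PF.

16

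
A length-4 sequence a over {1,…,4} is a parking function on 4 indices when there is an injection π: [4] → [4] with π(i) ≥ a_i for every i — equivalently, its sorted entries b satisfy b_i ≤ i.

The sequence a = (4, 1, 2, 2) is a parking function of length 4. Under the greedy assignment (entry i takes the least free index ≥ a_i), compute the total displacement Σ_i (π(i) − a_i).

Σπ = 4·5/2 = 10 (π permutes [4]); Σa = 4+1+2+2 = 9; disp = 10−9 = 1.

1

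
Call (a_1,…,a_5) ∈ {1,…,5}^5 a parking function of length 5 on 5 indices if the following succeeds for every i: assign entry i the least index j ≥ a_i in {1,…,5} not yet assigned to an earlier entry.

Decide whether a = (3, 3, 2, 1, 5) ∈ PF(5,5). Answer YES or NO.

YES

Order a: b = (1, 2, 3, 3, 5).
  b_1=1 ≤ 1
  b_2=2 ≤ 2
  b_3=3 ≤ 3
  b_4=3 ≤ 4
  b_5=5 ≤ 5
All bounds hold ⇒ YES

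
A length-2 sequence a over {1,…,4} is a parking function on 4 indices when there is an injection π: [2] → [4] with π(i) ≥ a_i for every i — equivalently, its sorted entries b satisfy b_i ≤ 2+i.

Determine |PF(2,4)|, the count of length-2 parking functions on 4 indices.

15

|PF| = 3·5^1 = 3·5 = 15 (Pollak)
Example (3,4) → sorted (3,4): b_i ≤ 2+i ∀i, a PF.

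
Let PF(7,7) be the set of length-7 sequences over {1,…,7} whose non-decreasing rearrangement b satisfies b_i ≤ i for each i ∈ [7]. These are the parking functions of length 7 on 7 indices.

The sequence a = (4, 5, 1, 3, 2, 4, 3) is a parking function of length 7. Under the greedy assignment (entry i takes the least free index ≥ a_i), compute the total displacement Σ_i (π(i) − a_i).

6

Σπ = 28 ({1..7} each once); Σa = 4+5+1+3+2+4+3 = 22; disp = 28−22 = 6.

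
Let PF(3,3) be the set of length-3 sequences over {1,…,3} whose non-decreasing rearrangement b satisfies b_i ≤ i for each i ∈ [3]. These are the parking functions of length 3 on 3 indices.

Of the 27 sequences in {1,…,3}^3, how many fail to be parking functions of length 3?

#PF = (3+1−3)·(3+1)^{3−1} = 1·16 = 16 [KW]
Check (3,3,2) → sorted (2,3,3): b_1=2>1, not a PF.
Total 27; non-PF = 27−16 = 11

11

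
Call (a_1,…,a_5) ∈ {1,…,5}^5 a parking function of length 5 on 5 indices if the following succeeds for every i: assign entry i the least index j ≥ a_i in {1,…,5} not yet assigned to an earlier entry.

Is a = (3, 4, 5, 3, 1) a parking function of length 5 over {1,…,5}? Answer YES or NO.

Order a: b = (1, 3, 3, 4, 5).
  b_1=1 ≤ 1
  b_2=3 > 2
  fails at i=2 ⇒ NO

NO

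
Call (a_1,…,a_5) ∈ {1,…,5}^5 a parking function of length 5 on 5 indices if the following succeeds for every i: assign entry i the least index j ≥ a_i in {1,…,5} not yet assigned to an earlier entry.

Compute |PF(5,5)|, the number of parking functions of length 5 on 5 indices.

1296

Count = (5−5+1)·(5+1)^(5−1) = 1·1296 = 1296 (Konheim–Weiss)
Example (1,4,5,1,1) → sorted (1,1,1,4,5): b_i ≤ i ∀i, a PF.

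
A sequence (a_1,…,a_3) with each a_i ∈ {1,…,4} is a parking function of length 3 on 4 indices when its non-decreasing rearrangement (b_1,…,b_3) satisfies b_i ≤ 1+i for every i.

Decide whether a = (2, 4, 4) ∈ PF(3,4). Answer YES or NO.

NO

Sorted: b = (2, 4, 4).
  b_1=2 ≤ 2
  b_2=4 > 3
  fails at i=2 ⇒ NO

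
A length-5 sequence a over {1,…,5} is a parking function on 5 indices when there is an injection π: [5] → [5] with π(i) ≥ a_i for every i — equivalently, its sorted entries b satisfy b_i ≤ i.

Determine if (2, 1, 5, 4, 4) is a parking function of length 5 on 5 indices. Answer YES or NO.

Order a: b = (1, 2, 4, 4, 5).
  b_1=1 ≤ 1
  b_2=2 ≤ 2
  b_3=4 > 3
  fails at i=3 ⇒ NO

NO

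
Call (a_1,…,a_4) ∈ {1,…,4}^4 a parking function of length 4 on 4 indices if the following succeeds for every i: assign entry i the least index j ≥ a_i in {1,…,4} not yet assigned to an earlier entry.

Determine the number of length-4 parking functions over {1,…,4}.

|PF| = (4−4+1)·(4+1)^(4−1) = 1×125 = 125
E.g. (1,3,3,1) → sorted (1,1,3,3): b_i ≤ i ∀i, a PF.

125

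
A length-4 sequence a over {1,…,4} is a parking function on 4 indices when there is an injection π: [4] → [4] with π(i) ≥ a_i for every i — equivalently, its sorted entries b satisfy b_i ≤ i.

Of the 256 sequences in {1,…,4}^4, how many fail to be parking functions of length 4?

131

|PF| = (5−4)·5^(4−1) = 1·125 = 125 (Pollak)
One tuple (2,3,2,3) → sorted (2,2,3,3): b_1=2>1, not a PF.
4^4 − 125 = 256 − 125 = 131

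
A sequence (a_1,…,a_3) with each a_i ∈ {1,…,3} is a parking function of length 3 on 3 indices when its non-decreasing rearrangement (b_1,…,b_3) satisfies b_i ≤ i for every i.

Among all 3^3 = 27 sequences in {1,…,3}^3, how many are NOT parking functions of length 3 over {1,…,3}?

11

|PF(3,3)| = (4−3)·4^(3−1) = 1·16 = 16
Example (2,2,3) → sorted (2,2,3): b_1=2>1, not a PF.
3^3 − 16 = 27 − 16 = 11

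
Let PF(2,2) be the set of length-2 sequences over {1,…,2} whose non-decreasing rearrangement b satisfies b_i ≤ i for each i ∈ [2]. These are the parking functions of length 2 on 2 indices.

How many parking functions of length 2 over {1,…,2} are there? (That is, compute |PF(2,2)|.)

3

|PF(2,2)| = (3−2)·3^(2−1) = 1·3 = 3
E.g. (1,2) → sorted (1,2): b_i ≤ i ∀i, a PF.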